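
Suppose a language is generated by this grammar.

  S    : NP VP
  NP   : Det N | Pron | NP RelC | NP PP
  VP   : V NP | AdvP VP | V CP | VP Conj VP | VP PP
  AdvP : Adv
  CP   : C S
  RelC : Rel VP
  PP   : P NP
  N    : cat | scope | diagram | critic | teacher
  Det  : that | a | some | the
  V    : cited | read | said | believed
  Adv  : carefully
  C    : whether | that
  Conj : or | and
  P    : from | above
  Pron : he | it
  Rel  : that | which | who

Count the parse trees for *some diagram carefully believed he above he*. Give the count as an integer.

3

Two of the 3 distinct bracketings:
[S [NP [Det some] [N diagram]] [VP [AdvP [Adv carefully]] [VP [V believed] [NP [NP [Pron he]] [PP [P above] [NP [Pron he]]]]]]]
[S [NP [Det some] [N diagram]] [VP [AdvP [Adv carefully]] [VP [VP [V believed] [NP [Pron he]]] [PP [P above] [NP [Pron he]]]]]]
The difference turns on whether NP → NP PP is used at the relevant span, versus an alternative expansion of NP.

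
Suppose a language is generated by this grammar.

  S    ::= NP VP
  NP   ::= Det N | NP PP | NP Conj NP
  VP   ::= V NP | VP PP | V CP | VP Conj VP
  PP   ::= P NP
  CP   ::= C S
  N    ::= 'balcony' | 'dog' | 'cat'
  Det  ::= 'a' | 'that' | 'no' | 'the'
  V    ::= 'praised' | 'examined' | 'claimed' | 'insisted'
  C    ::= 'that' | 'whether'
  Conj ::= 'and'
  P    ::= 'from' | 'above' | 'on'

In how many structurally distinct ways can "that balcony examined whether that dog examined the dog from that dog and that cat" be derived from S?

Two of the 4 distinct bracketings:
[S [NP [Det that] [N balcony]] [VP [VP [V examined] [CP [C whether] [S [NP [Det that] [N dog]] [VP [V examined] [NP [Det the] [N dog]]]]]] [PP [P from] [NP [NP [Det that] [N dog]] [Conj and] [NP [Det that] [N cat]]]]]]
[S [NP [Det that] [N balcony]] [VP [V examined] [CP [C whether] [S [NP [Det that] [N dog]] [VP [V examined] [NP [NP [Det the] [N dog]] [PP [P from] [NP [NP [Det that] [N dog]] [Conj and] [NP [Det that] [N cat]]]]]]]]]]
The difference turns on whether NP → NP PP is used at the relevant span, versus an alternative expansion of NP.

4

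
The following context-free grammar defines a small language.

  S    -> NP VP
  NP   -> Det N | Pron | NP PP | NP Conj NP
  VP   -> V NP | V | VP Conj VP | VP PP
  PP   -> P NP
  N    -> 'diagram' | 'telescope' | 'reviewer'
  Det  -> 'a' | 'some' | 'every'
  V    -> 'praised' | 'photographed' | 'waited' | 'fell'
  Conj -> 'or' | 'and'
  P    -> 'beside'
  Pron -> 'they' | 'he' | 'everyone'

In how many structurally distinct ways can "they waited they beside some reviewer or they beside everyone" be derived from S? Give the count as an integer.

10

Two of the 10 distinct bracketings:
[S [NP [Pron they]] [VP [V waited] [NP [NP [Pron they]] [PP [P beside] [NP [NP [NP [Det some] [N reviewer]] [Conj or] [NP [Pron they]]] [PP [P beside] [NP [Pron everyone]]]]]]]]
[S [NP [Pron they]] [VP [V waited] [NP [NP [Pron they]] [PP [P beside] [NP [NP [Det some] [N reviewer]] [Conj or] [NP [NP [Pron they]] [PP [P beside] [NP [Pron everyone]]]]]]]]]
The trees differ in how a recursive rule is bracketed over the same span.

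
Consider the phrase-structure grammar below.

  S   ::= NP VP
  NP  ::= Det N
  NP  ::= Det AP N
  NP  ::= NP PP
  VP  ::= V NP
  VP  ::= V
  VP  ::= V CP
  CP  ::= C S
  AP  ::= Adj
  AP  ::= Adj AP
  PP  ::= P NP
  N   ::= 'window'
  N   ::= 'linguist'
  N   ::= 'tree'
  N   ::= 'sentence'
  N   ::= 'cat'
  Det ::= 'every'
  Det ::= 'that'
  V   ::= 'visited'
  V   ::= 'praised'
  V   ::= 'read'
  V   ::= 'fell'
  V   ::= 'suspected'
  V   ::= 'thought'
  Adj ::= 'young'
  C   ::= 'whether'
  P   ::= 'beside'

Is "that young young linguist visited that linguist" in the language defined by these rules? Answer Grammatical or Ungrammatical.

S
  NP
    Det: that
    AP
      Adj: young
      AP
        Adj: young
    N: linguist
  VP
    V: visited
    NP
      Det: that
      N: linguist
Every word is introduced by a lexical rule and the phrasal rules combine the resulting categories into a single S.

Grammatical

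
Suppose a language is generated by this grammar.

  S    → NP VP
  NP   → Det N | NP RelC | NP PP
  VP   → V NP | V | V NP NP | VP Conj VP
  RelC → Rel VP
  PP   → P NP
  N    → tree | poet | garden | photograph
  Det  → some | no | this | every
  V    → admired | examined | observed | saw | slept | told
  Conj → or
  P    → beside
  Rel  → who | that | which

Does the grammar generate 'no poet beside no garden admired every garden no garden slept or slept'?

For S → NP VP, every NP-prefix leaves a non-VP remainder: after 'no poet' the remainder is not a VP; after 'no poet beside no garden' the remainder is not a VP.

Ungrammatical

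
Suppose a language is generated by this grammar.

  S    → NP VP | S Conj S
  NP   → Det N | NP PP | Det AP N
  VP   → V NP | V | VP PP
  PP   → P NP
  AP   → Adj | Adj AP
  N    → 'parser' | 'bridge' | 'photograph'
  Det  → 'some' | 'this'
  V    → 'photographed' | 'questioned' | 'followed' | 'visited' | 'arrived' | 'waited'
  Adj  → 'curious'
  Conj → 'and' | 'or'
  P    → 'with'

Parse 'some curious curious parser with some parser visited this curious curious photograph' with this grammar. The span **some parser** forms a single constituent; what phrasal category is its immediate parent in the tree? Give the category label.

[S [NP [NP [Det some] [AP [Adj curious] [AP [Adj curious]]] [N parser]] [PP [P with] [NP [Det some] [N parser]]]] [VP [V visited] [NP [Det this] [AP [Adj curious] [AP [Adj curious]]] [N photograph]]]]
The span 'some parser' is the NP node built by NP → Det N.
Its mother is the PP built by PP → P NP.

PP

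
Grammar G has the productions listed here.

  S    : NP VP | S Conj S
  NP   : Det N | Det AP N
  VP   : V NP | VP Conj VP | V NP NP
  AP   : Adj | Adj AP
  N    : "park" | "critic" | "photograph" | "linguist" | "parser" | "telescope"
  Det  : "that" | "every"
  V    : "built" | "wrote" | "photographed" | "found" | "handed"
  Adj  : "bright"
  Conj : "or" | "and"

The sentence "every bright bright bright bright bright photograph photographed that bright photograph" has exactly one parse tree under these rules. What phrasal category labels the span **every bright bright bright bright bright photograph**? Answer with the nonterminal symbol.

NP

[S [NP [Det every] [AP [Adj bright] [AP [Adj bright] [AP [Adj bright] [AP [Adj bright] [AP [Adj bright]]]]]] [N photograph]] [VP [V photographed] [NP [Det that] [AP [Adj bright]] [N photograph]]]]
The span 'every bright bright bright bright bright photograph' is the NP node built by NP → Det AP N.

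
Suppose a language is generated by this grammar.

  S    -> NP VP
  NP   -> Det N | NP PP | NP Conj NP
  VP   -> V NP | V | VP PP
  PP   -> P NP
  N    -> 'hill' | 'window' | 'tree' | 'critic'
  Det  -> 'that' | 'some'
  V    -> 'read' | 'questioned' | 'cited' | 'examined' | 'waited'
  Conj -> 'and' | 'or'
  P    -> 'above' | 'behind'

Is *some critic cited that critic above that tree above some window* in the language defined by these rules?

[S [NP [Det some] [N critic]] [VP [V cited] [NP [NP [Det that] [N critic]] [PP [P above] [NP [NP [Det that] [N tree]] [PP [P above] [NP [Det some] [N window]]]]]]]]
Every word is introduced by a lexical rule and the phrasal rules combine the resulting categories into a single S.

Grammatical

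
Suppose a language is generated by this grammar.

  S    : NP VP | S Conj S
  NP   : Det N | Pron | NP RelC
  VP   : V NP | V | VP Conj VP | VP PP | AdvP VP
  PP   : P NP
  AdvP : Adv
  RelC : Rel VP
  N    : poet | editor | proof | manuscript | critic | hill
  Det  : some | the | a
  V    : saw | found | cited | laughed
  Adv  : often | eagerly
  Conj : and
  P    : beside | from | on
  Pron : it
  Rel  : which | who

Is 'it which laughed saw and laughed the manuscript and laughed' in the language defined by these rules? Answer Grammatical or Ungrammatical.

S
  NP
    NP
      Pron: it
    RelC
      Rel: which
      VP
        V: laughed
  VP
    VP
      V: saw
    Conj: and
    VP
      VP
        V: laughed
        NP
          Det: the
          N: manuscript
      Conj: and
      VP
        V: laughed
Every word is introduced by a lexical rule and the phrasal rules combine the resulting categories into a single S.

Grammatical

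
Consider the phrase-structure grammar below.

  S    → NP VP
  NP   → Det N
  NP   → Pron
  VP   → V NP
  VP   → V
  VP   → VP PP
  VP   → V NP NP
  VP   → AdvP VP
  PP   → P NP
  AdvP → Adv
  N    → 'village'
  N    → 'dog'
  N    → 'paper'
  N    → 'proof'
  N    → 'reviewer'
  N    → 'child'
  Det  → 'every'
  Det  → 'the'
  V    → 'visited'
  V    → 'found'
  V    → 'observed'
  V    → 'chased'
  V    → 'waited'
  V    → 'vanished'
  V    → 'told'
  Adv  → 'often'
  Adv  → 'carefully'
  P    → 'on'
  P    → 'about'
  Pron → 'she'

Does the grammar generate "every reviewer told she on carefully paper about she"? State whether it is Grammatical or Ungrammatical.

A P word can never sit immediately before an Adv word in any string this grammar generates, so the substring 'on carefully' rules out a derivation.

Ungrammatical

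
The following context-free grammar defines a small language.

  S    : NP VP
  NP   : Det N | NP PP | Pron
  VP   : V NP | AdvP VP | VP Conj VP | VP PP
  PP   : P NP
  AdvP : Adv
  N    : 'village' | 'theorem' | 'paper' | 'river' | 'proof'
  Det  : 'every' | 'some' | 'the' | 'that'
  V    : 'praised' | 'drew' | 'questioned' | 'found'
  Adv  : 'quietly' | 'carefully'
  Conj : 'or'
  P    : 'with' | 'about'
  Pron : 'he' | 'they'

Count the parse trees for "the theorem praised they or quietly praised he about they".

Two of the 4 distinct bracketings:
[S [NP [Det the] [N theorem]] [VP [VP [V praised] [NP [Pron they]]] [Conj or] [VP [AdvP [Adv quietly]] [VP [V praised] [NP [NP [Pron he]] [PP [P about] [NP [Pron they]]]]]]]]
[S [NP [Det the] [N theorem]] [VP [VP [V praised] [NP [Pron they]]] [Conj or] [VP [AdvP [Adv quietly]] [VP [VP [V praised] [NP [Pron he]]] [PP [P about] [NP [Pron they]]]]]]]
The difference turns on whether NP → NP PP is used at the relevant span, versus an alternative expansion of NP.

4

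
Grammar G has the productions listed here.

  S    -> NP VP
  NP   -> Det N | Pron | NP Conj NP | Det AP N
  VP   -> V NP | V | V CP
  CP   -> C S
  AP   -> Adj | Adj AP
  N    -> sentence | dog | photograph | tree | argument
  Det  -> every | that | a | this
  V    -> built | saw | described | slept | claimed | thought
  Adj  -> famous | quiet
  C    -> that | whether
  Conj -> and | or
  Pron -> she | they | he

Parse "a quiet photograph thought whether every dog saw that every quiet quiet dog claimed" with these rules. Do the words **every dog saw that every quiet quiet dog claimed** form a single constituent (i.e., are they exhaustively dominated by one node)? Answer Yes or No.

Yes

[S [NP [Det a] [AP [Adj quiet]] [N photograph]] [VP [V thought] [CP [C whether] [S [NP [Det every] [N dog]] [VP [V saw] [CP [C that] [S [NP [Det every] [AP [Adj quiet] [AP [Adj quiet]]] [N dog]] [VP [V claimed]]]]]]]]]
The words 'every dog saw that every quiet quiet dog claimed' are exhaustively dominated by a single S node (built by S → NP VP), so they form a constituent.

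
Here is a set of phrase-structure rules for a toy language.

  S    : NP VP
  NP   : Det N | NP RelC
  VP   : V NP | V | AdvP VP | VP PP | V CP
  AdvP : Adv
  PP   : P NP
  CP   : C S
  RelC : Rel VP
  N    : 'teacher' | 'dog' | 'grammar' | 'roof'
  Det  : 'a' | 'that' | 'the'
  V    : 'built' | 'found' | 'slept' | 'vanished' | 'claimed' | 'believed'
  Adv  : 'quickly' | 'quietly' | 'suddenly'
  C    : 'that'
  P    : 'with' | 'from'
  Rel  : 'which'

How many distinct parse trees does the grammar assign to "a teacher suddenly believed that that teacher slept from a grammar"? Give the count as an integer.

3

Two of the 3 distinct bracketings:
[S [NP [Det a] [N teacher]] [VP [AdvP [Adv suddenly]] [VP [VP [V believed] [CP [C that] [S [NP [Det that] [N teacher]] [VP [V slept]]]]] [PP [P from] [NP [Det a] [N grammar]]]]]]
[S [NP [Det a] [N teacher]] [VP [AdvP [Adv suddenly]] [VP [V believed] [CP [C that] [S [NP [Det that] [N teacher]] [VP [VP [V slept]] [PP [P from] [NP [Det a] [N grammar]]]]]]]]]
The trees differ in how a recursive rule is bracketed over the same span.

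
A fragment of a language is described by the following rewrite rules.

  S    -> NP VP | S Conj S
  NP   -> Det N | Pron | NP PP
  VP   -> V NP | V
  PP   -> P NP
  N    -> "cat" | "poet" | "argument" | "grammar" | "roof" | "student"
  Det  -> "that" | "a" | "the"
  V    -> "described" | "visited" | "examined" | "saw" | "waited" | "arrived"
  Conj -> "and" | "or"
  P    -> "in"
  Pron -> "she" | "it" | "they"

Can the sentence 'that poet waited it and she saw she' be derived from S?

Grammatical

S
  S
    NP
      Det: that
      N: poet
    VP
      V: waited
      NP
        Pron: it
  Conj: and
  S
    NP
      Pron: she
    VP
      V: saw
      NP
        Pron: she
Every word is introduced by a lexical rule and the phrasal rules combine the resulting categories into a single S.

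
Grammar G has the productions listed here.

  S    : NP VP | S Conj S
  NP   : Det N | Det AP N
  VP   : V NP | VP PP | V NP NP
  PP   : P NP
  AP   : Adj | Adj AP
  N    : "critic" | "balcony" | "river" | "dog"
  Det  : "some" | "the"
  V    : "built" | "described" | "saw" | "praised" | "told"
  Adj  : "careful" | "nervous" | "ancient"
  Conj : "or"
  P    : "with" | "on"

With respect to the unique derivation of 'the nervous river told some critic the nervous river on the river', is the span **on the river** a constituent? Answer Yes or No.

Yes

[S [NP [Det the] [AP [Adj nervous]] [N river]] [VP [VP [V told] [NP [Det some] [N critic]] [NP [Det the] [AP [Adj nervous]] [N river]]] [PP [P on] [NP [Det the] [N river]]]]]
The words 'on the river' are exhaustively dominated by a single PP node (built by PP → P NP), so they form a constituent.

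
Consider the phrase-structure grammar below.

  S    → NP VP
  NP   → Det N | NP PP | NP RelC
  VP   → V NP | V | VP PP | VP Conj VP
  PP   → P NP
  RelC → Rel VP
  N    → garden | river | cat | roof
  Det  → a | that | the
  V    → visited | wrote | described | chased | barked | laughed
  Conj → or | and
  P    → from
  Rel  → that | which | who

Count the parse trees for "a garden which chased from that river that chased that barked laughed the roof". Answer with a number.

6

Two of the 6 distinct bracketings:
[S [NP [NP [NP [Det a] [N garden]] [RelC [Rel which] [VP [V chased]]]] [PP [P from] [NP [NP [NP [Det that] [N river]] [RelC [Rel that] [VP [V chased]]]] [RelC [Rel that] [VP [V barked]]]]]] [VP [V laughed] [NP [Det the] [N roof]]]]
[S [NP [NP [Det a] [N garden]] [RelC [Rel which] [VP [VP [V chased]] [PP [P from] [NP [NP [NP [Det that] [N river]] [RelC [Rel that] [VP [V chased]]]] [RelC [Rel that] [VP [V barked]]]]]]]] [VP [V laughed] [NP [Det the] [N roof]]]]
The difference turns on whether NP → NP PP is used at the relevant span, versus an alternative expansion of NP.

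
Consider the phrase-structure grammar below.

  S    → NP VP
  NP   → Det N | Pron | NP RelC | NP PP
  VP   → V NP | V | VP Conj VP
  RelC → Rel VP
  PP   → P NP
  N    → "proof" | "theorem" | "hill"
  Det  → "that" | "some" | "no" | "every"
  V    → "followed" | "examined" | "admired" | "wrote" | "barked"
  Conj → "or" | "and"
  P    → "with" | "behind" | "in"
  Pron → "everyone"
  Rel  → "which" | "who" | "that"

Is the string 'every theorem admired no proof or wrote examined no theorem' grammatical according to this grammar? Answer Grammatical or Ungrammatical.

Ungrammatical

For S → NP VP, the only prefix that parses as NP is 'every theorem', but the remainder 'admired no proof or wrote examined no theorem' is not a VP under these rules.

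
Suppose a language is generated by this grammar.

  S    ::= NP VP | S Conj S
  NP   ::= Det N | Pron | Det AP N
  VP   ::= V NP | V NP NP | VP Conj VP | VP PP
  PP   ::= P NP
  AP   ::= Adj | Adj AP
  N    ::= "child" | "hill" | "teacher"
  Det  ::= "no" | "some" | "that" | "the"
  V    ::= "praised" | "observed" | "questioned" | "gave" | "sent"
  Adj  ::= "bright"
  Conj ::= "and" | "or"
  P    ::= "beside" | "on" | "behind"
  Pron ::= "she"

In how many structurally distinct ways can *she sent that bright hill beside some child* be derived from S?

1

[S [NP [Pron she]] [VP [VP [V sent] [NP [Det that] [AP [Adj bright]] [N hill]]] [PP [P beside] [NP [Det some] [N child]]]]]
No rule offers an alternative attachment or grouping for any span, so this is the only derivation.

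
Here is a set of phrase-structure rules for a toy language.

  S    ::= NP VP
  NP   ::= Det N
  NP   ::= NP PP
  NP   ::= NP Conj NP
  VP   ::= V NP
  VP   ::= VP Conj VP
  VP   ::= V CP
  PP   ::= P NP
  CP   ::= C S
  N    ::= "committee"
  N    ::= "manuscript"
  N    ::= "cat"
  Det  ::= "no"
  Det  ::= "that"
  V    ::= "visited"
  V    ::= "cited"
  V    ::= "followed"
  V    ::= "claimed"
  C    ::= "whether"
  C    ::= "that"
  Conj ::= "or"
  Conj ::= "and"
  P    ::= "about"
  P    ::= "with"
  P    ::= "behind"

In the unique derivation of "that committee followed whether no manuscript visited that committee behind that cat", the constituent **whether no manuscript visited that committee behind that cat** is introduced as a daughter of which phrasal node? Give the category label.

[S [NP [Det that] [N committee]] [VP [V followed] [CP [C whether] [S [NP [Det no] [N manuscript]] [VP [V visited] [NP [NP [Det that] [N committee]] [PP [P behind] [NP [Det that] [N cat]]]]]]]]]
The span 'whether no manuscript visited that committee behind that cat' is the CP node built by CP → C S.
Its mother is the VP built by VP → V CP.

VP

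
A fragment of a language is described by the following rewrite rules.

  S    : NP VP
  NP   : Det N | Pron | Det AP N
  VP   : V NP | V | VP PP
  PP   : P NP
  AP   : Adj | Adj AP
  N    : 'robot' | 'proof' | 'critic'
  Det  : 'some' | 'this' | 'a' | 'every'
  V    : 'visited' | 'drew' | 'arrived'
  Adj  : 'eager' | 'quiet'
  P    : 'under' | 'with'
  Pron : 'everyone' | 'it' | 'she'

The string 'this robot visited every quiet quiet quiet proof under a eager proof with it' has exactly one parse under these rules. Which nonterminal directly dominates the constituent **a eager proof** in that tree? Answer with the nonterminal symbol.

S
  NP
    Det: this
    N: robot
  VP
    VP
      VP
        V: visited
        NP
          Det: every
          AP
            Adj: quiet
            AP
              Adj: quiet
              AP
                Adj: quiet
          N: proof
      PP
        P: under
        NP
          Det: a
          AP
            Adj: eager
          N: proof
    PP
      P: with
      NP
        Pron: it
The span 'a eager proof' is the NP node built by NP → Det AP N.
Its mother is the PP built by PP → P NP.

PP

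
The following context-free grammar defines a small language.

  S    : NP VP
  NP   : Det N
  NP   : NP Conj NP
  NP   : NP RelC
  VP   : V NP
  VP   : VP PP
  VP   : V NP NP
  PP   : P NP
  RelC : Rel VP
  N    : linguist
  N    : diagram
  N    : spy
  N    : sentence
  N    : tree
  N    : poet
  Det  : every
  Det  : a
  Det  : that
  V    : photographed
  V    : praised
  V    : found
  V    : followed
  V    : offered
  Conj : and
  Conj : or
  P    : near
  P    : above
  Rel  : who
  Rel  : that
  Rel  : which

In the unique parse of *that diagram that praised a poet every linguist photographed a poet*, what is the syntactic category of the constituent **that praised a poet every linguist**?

[S [NP [NP [Det that] [N diagram]] [RelC [Rel that] [VP [V praised] [NP [Det a] [N poet]] [NP [Det every] [N linguist]]]]] [VP [V photographed] [NP [Det a] [N poet]]]]
The span 'that praised a poet every linguist' is the RelC node built by RelC → Rel VP.

RelC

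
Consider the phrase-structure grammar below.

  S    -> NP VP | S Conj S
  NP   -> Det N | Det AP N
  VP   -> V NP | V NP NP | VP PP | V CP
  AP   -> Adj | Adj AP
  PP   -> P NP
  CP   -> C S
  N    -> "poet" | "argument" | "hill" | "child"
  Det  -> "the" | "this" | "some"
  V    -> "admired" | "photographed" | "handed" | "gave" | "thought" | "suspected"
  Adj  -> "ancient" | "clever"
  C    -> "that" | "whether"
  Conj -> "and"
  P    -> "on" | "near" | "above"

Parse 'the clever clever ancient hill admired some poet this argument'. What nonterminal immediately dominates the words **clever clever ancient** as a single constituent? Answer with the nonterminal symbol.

[S [NP [Det the] [AP [Adj clever] [AP [Adj clever] [AP [Adj ancient]]]] [N hill]] [VP [V admired] [NP [Det some] [N poet]] [NP [Det this] [N argument]]]]
The span 'clever clever ancient' is the AP node built by AP → Adj AP.

AP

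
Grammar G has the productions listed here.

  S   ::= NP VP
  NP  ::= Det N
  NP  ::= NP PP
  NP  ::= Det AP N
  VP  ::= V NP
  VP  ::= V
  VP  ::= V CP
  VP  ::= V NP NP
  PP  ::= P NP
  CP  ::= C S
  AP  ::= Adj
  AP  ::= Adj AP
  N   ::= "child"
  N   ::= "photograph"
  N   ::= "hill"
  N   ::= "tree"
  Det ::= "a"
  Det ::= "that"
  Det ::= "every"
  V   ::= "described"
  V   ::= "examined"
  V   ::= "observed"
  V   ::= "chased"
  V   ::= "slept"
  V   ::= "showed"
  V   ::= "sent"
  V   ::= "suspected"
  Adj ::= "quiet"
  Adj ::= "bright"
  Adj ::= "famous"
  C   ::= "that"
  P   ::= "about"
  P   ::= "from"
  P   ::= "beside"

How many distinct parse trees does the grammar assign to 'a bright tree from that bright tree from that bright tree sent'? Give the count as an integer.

2

The two bracketings:
[S [NP [NP [Det a] [AP [Adj bright]] [N tree]] [PP [P from] [NP [NP [Det that] [AP [Adj bright]] [N tree]] [PP [P from] [NP [Det that] [AP [Adj bright]] [N tree]]]]]] [VP [V sent]]]
[S [NP [NP [NP [Det a] [AP [Adj bright]] [N tree]] [PP [P from] [NP [Det that] [AP [Adj bright]] [N tree]]]] [PP [P from] [NP [Det that] [AP [Adj bright]] [N tree]]]] [VP [V sent]]]
The trees differ in how a recursive rule is bracketed over the same span.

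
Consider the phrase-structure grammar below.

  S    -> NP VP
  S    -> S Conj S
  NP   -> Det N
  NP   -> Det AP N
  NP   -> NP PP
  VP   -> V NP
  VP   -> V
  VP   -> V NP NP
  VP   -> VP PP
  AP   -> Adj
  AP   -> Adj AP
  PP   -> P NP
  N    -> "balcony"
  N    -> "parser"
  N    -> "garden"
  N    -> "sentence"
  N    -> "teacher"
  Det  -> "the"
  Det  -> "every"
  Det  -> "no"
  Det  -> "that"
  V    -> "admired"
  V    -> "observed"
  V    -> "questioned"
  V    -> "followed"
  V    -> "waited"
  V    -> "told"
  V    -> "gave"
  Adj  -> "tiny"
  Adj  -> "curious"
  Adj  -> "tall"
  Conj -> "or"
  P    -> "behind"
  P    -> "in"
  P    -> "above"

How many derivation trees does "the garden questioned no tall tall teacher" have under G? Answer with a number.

[S [NP [Det the] [N garden]] [VP [V questioned] [NP [Det no] [AP [Adj tall] [AP [Adj tall]]] [N teacher]]]]
No rule offers an alternative attachment or grouping for any span, so this is the only derivation.

1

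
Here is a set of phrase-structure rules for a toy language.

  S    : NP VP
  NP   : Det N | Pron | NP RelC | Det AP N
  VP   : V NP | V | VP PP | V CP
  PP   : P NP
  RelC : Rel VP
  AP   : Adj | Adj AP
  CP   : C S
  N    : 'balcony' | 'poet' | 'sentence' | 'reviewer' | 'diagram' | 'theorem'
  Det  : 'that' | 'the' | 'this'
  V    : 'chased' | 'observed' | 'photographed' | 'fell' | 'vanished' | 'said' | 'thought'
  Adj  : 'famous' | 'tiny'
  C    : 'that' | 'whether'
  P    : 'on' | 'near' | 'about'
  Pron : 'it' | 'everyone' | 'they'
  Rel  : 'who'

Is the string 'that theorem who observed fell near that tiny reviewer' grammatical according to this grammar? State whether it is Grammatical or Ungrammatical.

Grammatical

[S [NP [NP [Det that] [N theorem]] [RelC [Rel who] [VP [V observed]]]] [VP [VP [V fell]] [PP [P near] [NP [Det that] [AP [Adj tiny]] [N reviewer]]]]]
Each bracket corresponds to one application of a listed rule, so the string is derivable from S.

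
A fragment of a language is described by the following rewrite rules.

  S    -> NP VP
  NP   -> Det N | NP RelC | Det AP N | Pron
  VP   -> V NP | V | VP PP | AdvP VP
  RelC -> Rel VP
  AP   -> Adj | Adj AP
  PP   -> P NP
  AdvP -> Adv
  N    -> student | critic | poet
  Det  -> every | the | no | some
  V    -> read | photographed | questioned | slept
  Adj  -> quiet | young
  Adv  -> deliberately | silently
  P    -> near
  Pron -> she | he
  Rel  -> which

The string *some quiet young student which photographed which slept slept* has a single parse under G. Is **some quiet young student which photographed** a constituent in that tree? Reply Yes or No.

Yes

[S [NP [NP [NP [Det some] [AP [Adj quiet] [AP [Adj young]]] [N student]] [RelC [Rel which] [VP [V photographed]]]] [RelC [Rel which] [VP [V slept]]]] [VP [V slept]]]
The words 'some quiet young student which photographed' are exhaustively dominated by a single NP node (built by NP → NP RelC), so they form a constituent.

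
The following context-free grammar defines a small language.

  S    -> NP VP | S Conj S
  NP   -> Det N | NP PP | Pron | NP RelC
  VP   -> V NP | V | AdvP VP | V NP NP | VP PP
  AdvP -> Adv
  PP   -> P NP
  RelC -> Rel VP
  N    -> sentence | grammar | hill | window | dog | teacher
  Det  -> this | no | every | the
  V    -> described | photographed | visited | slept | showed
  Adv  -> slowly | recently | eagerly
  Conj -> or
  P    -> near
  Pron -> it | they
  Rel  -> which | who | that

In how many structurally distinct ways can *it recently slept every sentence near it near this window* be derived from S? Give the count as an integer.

Two of the 9 distinct bracketings:
[S [NP [Pron it]] [VP [AdvP [Adv recently]] [VP [V slept] [NP [NP [Det every] [N sentence]] [PP [P near] [NP [NP [Pron it]] [PP [P near] [NP [Det this] [N window]]]]]]]]]
[S [NP [Pron it]] [VP [AdvP [Adv recently]] [VP [V slept] [NP [NP [NP [Det every] [N sentence]] [PP [P near] [NP [Pron it]]]] [PP [P near] [NP [Det this] [N window]]]]]]]
The trees differ in how a recursive rule is bracketed over the same span.

9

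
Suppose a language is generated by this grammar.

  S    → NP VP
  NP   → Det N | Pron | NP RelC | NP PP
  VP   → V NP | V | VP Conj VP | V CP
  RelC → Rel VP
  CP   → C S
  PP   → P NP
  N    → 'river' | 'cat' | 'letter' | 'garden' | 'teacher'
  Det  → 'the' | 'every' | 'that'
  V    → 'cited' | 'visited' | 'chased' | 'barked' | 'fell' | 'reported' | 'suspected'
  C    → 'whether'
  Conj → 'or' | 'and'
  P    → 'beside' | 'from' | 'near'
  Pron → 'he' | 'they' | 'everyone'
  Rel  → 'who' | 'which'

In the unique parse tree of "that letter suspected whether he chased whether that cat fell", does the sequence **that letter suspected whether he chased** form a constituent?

[S [NP [Det that] [N letter]] [VP [V suspected] [CP [C whether] [S [NP [Pron he]] [VP [V chased] [CP [C whether] [S [NP [Det that] [N cat]] [VP [V fell]]]]]]]]]
The smallest constituent containing 'that letter suspected whether he chased' is the S spanning 'that letter suspected whether he chased whether that cat fell'; no single node in the tree dominates exactly the given words.

No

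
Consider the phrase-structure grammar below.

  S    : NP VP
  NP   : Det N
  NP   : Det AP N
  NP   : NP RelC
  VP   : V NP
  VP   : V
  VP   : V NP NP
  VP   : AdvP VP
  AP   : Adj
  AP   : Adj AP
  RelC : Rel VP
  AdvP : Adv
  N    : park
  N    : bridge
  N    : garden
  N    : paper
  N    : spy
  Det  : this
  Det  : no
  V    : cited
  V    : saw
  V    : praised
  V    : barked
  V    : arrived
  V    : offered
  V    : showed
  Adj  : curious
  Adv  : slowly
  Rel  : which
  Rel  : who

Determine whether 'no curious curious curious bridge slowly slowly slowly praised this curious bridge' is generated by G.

S
  NP
    Det: no
    AP
      Adj: curious
      AP
        Adj: curious
        AP
          Adj: curious
    N: bridge
  VP
    AdvP
      Adv: slowly
    VP
      AdvP
        Adv: slowly
      VP
        AdvP
          Adv: slowly
        VP
          V: praised
          NP
            Det: this
            AP
              Adj: curious
            N: bridge
Each bracket corresponds to one application of a listed rule, so the string is derivable from S.

Grammatical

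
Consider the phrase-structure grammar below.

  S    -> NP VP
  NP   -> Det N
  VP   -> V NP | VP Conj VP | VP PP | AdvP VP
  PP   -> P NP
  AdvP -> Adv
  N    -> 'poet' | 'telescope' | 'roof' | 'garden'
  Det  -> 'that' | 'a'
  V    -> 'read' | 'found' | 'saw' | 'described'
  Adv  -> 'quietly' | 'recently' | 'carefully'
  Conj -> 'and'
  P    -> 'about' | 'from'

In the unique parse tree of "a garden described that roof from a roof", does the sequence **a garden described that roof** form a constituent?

[S [NP [Det a] [N garden]] [VP [VP [V described] [NP [Det that] [N roof]]] [PP [P from] [NP [Det a] [N roof]]]]]
The smallest constituent containing 'a garden described that roof' is the S spanning 'a garden described that roof from a roof'; no single node in the tree dominates exactly the given words.

No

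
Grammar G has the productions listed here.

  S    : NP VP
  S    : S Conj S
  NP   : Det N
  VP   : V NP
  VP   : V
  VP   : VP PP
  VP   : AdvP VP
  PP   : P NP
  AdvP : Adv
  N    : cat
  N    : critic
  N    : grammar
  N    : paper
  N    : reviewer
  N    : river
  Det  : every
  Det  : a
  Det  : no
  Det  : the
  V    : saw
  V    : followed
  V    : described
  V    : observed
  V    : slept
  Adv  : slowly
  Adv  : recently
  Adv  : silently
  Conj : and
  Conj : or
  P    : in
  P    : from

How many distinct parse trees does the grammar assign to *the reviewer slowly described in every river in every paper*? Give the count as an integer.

3

Two of the 3 distinct bracketings:
[S [NP [Det the] [N reviewer]] [VP [VP [VP [AdvP [Adv slowly]] [VP [V described]]] [PP [P in] [NP [Det every] [N river]]]] [PP [P in] [NP [Det every] [N paper]]]]]
[S [NP [Det the] [N reviewer]] [VP [VP [AdvP [Adv slowly]] [VP [VP [V described]] [PP [P in] [NP [Det every] [N river]]]]] [PP [P in] [NP [Det every] [N paper]]]]]
The trees differ in how a recursive rule is bracketed over the same span.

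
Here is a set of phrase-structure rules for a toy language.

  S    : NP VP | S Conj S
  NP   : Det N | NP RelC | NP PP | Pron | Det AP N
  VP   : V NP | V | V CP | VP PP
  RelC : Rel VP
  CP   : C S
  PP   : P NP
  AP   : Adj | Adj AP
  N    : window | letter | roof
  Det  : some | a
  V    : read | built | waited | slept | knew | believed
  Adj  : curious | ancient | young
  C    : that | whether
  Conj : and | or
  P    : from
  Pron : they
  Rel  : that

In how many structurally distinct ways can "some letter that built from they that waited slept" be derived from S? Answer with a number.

Two of the 4 distinct bracketings:
[S [NP [NP [Det some] [N letter]] [RelC [Rel that] [VP [VP [V built]] [PP [P from] [NP [NP [Pron they]] [RelC [Rel that] [VP [V waited]]]]]]]] [VP [V slept]]]
[S [NP [NP [NP [Det some] [N letter]] [RelC [Rel that] [VP [VP [V built]] [PP [P from] [NP [Pron they]]]]]] [RelC [Rel that] [VP [V waited]]]] [VP [V slept]]]
The trees differ in how a recursive rule is bracketed over the same span.

4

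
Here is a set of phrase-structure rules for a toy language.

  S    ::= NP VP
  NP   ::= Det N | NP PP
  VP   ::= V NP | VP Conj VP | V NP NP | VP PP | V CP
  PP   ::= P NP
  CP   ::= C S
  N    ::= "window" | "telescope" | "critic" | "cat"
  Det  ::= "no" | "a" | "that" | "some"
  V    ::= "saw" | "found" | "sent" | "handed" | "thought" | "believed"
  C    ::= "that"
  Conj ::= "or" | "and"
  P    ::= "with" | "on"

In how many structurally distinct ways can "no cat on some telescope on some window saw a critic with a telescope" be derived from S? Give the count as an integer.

4

Two of the 4 distinct bracketings:
[S [NP [NP [Det no] [N cat]] [PP [P on] [NP [NP [Det some] [N telescope]] [PP [P on] [NP [Det some] [N window]]]]]] [VP [V saw] [NP [NP [Det a] [N critic]] [PP [P with] [NP [Det a] [N telescope]]]]]]
[S [NP [NP [Det no] [N cat]] [PP [P on] [NP [NP [Det some] [N telescope]] [PP [P on] [NP [Det some] [N window]]]]]] [VP [VP [V saw] [NP [Det a] [N critic]]] [PP [P with] [NP [Det a] [N telescope]]]]]
The difference turns on whether VP → VP PP is used at the relevant span, versus an alternative expansion of VP.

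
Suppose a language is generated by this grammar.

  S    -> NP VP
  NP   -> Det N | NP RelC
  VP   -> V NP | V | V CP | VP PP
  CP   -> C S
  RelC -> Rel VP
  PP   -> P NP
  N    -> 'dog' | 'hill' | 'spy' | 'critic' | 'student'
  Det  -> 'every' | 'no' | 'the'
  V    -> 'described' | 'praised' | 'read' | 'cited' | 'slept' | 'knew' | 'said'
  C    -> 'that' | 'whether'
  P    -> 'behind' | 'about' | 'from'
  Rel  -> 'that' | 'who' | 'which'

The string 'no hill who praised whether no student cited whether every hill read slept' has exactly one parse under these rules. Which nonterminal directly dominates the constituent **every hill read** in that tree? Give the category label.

S
  NP
    NP
      Det: no
      N: hill
    RelC
      Rel: who
      VP
        V: praised
        CP
          C: whether
          S
            NP
              Det: no
              N: student
            VP
              V: cited
              CP
                C: whether
                S
                  NP
                    Det: every
                    N: hill
                  VP
                    V: read
  VP
    V: slept
The span 'every hill read' is the S node built by S → NP VP.
Its mother is the CP built by CP → C S.

CP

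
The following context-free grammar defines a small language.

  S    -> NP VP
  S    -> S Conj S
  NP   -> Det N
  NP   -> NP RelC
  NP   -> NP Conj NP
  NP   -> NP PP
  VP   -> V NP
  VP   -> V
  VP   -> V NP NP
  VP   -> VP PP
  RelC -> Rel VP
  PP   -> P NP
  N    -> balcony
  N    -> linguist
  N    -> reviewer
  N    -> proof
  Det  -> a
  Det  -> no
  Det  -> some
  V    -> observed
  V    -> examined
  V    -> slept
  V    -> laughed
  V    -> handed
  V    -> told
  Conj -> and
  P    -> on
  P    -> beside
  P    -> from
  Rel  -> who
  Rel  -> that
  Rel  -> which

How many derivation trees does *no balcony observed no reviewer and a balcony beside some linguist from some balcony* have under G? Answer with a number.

Two of the 9 distinct bracketings:
[S [NP [Det no] [N balcony]] [VP [V observed] [NP [NP [Det no] [N reviewer]] [Conj and] [NP [NP [Det a] [N balcony]] [PP [P beside] [NP [NP [Det some] [N linguist]] [PP [P from] [NP [Det some] [N balcony]]]]]]]]]
[S [NP [Det no] [N balcony]] [VP [V observed] [NP [NP [Det no] [N reviewer]] [Conj and] [NP [NP [NP [Det a] [N balcony]] [PP [P beside] [NP [Det some] [N linguist]]]] [PP [P from] [NP [Det some] [N balcony]]]]]]]
The trees differ in how a recursive rule is bracketed over the same span.

9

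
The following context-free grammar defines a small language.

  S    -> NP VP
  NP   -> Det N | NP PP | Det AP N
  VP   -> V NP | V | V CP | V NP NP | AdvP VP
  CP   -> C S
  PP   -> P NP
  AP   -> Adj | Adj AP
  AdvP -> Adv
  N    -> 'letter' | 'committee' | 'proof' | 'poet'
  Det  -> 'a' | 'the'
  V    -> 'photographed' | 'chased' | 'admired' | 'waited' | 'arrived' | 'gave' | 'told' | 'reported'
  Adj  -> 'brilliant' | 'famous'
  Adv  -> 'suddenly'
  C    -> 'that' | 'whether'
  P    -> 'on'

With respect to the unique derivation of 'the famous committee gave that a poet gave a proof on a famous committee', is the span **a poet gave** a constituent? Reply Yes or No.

No

[S [NP [Det the] [AP [Adj famous]] [N committee]] [VP [V gave] [CP [C that] [S [NP [Det a] [N poet]] [VP [V gave] [NP [NP [Det a] [N proof]] [PP [P on] [NP [Det a] [AP [Adj famous]] [N committee]]]]]]]]]
The smallest constituent containing 'a poet gave' is the S spanning 'a poet gave a proof on a famous committee'; no single node in the tree dominates exactly the given words.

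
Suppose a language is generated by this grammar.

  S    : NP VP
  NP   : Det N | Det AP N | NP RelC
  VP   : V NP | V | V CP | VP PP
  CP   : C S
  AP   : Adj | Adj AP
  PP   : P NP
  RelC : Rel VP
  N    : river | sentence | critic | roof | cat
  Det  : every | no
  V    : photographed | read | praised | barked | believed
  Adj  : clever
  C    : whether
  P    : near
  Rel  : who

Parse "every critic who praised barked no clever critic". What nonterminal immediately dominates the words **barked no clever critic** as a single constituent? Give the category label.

VP

S
  NP
    NP
      Det: every
      N: critic
    RelC
      Rel: who
      VP
        V: praised
  VP
    V: barked
    NP
      Det: no
      AP
        Adj: clever
      N: critic
The span 'barked no clever critic' is the VP node built by VP → V NP.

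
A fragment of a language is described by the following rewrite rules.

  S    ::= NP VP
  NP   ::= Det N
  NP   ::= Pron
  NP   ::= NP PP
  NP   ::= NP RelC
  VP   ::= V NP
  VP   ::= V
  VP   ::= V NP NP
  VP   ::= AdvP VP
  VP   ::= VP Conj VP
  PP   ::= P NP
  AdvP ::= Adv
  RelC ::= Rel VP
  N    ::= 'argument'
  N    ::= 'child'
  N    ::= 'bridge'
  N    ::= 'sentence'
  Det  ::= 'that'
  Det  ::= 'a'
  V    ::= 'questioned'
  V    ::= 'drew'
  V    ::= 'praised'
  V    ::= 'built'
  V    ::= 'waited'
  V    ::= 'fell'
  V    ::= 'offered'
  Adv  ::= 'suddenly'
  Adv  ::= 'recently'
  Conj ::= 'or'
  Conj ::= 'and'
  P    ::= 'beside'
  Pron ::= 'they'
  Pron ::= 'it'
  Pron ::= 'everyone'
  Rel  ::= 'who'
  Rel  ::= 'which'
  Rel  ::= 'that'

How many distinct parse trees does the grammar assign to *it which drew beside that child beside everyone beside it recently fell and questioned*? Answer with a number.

Two of the 10 distinct bracketings:
[S [NP [NP [NP [Pron it]] [RelC [Rel which] [VP [V drew]]]] [PP [P beside] [NP [NP [Det that] [N child]] [PP [P beside] [NP [NP [Pron everyone]] [PP [P beside] [NP [Pron it]]]]]]]] [VP [AdvP [Adv recently]] [VP [VP [V fell]] [Conj and] [VP [V questioned]]]]]
[S [NP [NP [NP [Pron it]] [RelC [Rel which] [VP [V drew]]]] [PP [P beside] [NP [NP [Det that] [N child]] [PP [P beside] [NP [NP [Pron everyone]] [PP [P beside] [NP [Pron it]]]]]]]] [VP [VP [AdvP [Adv recently]] [VP [V fell]]] [Conj and] [VP [V questioned]]]]
The trees differ in how a recursive rule is bracketed over the same span.

10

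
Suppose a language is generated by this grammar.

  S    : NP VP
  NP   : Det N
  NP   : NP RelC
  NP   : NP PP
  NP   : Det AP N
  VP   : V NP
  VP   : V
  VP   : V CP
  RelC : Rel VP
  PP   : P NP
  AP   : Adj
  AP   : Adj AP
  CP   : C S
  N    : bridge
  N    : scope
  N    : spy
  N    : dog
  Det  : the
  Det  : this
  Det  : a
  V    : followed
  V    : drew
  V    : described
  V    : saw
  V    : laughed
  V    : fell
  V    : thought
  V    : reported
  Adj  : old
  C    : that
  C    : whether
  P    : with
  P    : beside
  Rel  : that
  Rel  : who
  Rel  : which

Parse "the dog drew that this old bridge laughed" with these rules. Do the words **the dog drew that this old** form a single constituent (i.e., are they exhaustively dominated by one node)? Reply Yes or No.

No

[S [NP [Det the] [N dog]] [VP [V drew] [CP [C that] [S [NP [Det this] [AP [Adj old]] [N bridge]] [VP [V laughed]]]]]]
The smallest constituent containing 'the dog drew that this old' is the S spanning 'the dog drew that this old bridge laughed'; no single node in the tree dominates exactly the given words.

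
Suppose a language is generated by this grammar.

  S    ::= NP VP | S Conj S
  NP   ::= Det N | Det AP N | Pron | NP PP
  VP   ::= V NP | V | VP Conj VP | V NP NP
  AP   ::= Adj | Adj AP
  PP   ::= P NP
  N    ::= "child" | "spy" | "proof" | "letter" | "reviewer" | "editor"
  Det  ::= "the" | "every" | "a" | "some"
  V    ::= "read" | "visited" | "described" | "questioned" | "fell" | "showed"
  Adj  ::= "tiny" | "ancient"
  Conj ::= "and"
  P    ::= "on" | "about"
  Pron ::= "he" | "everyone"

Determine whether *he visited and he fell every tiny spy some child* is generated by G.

S
  S
    NP
      Pron: he
    VP
      V: visited
  Conj: and
  S
    NP
      Pron: he
    VP
      V: fell
      NP
        Det: every
        AP
          Adj: tiny
        N: spy
      NP
        Det: some
        N: child
Each bracket corresponds to one application of a listed rule, so the string is derivable from S.

Grammatical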